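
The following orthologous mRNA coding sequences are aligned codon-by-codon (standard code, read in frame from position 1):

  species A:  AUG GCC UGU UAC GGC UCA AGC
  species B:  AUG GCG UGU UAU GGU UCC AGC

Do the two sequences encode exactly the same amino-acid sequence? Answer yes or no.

yes

Codon 1: AUG Met / AUG Met — identical.
Codon 2: GCC Ala / GCG Ala — synonymous.
Codon 3: UGU Cys / UGU Cys — identical.
Codon 4: UAC Tyr / UAU Tyr — synonymous.
Codon 5: GGC Gly / GGU Gly — synonymous.
Codon 6: UCA Ser / UCC Ser — synonymous.
Codon 7: AGC Ser / AGC Ser — identical.
Nonsynonymous differences: 0 → same protein.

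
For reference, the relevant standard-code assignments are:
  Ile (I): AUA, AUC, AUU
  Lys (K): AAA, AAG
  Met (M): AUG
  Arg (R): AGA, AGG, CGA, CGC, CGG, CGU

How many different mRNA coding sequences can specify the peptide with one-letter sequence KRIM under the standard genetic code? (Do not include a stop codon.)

36

Lys: 2 codons.
Arg: 6 codons.
Ile: 3 codons.
Met: 1 codon.
2 × 6 × 3 × 1 = 36.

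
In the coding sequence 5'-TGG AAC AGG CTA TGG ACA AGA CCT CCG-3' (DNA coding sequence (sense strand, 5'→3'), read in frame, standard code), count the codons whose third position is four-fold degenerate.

4

Codon 1 TGG (Trp): third position 1-fold.
Codon 2 AAC (Asn): third position 2-fold.
Codon 3 AGG (Arg): third position 2-fold.
Codon 4 CTA (Leu): third position 4-fold.
Codon 5 TGG (Trp): third position 1-fold.
Codon 6 ACA (Thr): third position 4-fold.
Codon 7 AGA (Arg): third position 2-fold.
Codon 8 CCT (Pro): third position 4-fold.
Codon 9 CCG (Pro): third position 4-fold.
Four-fold degenerate third positions: 4.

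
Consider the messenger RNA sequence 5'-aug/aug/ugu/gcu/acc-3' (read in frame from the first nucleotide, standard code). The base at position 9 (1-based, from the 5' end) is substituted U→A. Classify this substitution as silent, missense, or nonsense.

nonsense

Position 9 falls in codon 3: UGU → Cys.
After the substitution the codon is UGA → Stop.
The new codon is a stop codon, so this is a nonsense mutation.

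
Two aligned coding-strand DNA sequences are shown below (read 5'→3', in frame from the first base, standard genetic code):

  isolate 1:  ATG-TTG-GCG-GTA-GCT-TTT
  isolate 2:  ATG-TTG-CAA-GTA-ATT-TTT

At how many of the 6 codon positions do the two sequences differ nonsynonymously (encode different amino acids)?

Codon 1: ATG Met / ATG Met — identical.
Codon 2: TTG Leu / TTG Leu — identical.
Codon 3: GCG Ala / CAA Gln — nonsynonymous.
Codon 4: GTA Val / GTA Val — identical.
Codon 5: GCT Ala / ATT Ile — nonsynonymous.
Codon 6: TTT Phe / TTT Phe — identical.
Nonsynonymous differences: 2.

2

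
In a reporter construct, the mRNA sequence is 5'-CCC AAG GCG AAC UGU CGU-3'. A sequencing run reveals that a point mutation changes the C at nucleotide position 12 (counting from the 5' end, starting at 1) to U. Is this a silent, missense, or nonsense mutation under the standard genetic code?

silent

Position 12 falls in codon 4: AAC → Asn.
After the substitution the codon is AAU → Asn.
Both encode Asn, so the change is synonymous.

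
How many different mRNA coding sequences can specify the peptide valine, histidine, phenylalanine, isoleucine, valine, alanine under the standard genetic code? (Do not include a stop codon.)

768

Val: 4 codons.
His: 2 codons.
Phe: 2 codons.
Ile: 3 codons.
Val: 4 codons.
Ala: 4 codons.
4 × 2 × 2 × 3 × 4 × 4 = 768.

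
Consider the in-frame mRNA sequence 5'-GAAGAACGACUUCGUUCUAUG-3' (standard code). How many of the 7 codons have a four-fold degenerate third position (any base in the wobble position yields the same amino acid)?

4

Codon 1 GAA (Glu): third position 2-fold.
Codon 2 GAA (Glu): third position 2-fold.
Codon 3 CGA (Arg): third position 4-fold.
Codon 4 CUU (Leu): third position 4-fold.
Codon 5 CGU (Arg): third position 4-fold.
Codon 6 UCU (Ser): third position 4-fold.
Codon 7 AUG (Met): third position 1-fold.
Four-fold degenerate third positions: 4.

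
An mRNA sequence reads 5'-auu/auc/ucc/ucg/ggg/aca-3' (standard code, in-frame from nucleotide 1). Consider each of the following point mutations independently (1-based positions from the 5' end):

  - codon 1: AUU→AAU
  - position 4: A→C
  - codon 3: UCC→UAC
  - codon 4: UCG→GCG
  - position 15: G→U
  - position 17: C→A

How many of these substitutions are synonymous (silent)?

Codon 1: AUU (Ile) → AAU (Asn) — missense.
Codon 2: AUC (Ile) → CUC (Leu) — missense.
Codon 3: UCC (Ser) → UAC (Tyr) — missense.
Codon 4: UCG (Ser) → GCG (Ala) — missense.
Codon 5: GGG (Gly) → GGU (Gly) — synonymous.
Codon 6: ACA (Thr) → AAA (Lys) — missense.
Synonymous: 1 of 6.

1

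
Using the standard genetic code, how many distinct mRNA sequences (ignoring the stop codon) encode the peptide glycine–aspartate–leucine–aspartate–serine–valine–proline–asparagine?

Gly: 4 codons.
Asp: 2 codons.
Leu: 6 codons.
Asp: 2 codons.
Ser: 6 codons.
Val: 4 codons.
Pro: 4 codons.
Asn: 2 codons.
4 × 2 × 6 × 2 × 6 × 4 × 4 × 2 = 18432.

18432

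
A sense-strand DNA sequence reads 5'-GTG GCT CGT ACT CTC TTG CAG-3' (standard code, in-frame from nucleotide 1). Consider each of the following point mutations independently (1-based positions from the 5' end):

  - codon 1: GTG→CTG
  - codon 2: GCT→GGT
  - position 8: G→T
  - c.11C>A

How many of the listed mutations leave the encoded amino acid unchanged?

Codon 1: GTG (Val) → CTG (Leu) — missense.
Codon 2: GCT (Ala) → GGT (Gly) — missense.
Codon 3: CGT (Arg) → CTT (Leu) — missense.
Codon 4: ACT (Thr) → AAT (Asn) — missense.
Synonymous: 0 of 4.

0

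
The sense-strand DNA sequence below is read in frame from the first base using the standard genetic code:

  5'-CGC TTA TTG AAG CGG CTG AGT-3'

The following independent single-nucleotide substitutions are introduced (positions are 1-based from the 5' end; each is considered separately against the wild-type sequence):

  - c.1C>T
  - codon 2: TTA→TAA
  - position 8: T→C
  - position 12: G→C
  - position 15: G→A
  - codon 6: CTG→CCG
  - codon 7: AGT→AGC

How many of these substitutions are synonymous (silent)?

2

Codon 1: CGC (Arg) → TGC (Cys) — missense.
Codon 2: TTA (Leu) → TAA (Stop) — nonsense.
Codon 3: TTG (Leu) → TCG (Ser) — missense.
Codon 4: AAG (Lys) → AAC (Asn) — missense.
Codon 5: CGG (Arg) → CGA (Arg) — synonymous.
Codon 6: CTG (Leu) → CCG (Pro) — missense.
Codon 7: AGT (Ser) → AGC (Ser) — synonymous.
Synonymous: 2 of 7.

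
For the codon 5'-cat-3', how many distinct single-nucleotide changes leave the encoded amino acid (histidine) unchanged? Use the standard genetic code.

1

Position 1: none → 0 synonymous.
Position 2: none → 0 synonymous.
Position 3: CAC → 1 synonymous.
Total: 0 + 0 + 1 = 1.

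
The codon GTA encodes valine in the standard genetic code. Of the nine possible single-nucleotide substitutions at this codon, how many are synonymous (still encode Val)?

3

Position 1: none → 0 synonymous.
Position 2: none → 0 synonymous.
Position 3: GTT, GTC, GTG → 3 synonymous.
Total: 0 + 0 + 3 = 3.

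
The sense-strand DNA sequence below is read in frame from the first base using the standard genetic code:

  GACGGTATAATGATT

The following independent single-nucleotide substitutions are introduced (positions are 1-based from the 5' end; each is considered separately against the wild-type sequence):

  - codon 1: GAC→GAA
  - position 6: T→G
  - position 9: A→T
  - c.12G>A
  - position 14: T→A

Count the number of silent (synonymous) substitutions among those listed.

2

Codon 1: GAC (Asp) → GAA (Glu) — missense.
Codon 2: GGT (Gly) → GGG (Gly) — synonymous.
Codon 3: ATA (Ile) → ATT (Ile) — synonymous.
Codon 4: ATG (Met) → ATA (Ile) — missense.
Codon 5: ATT (Ile) → AAT (Asn) — missense.
Synonymous: 2 of 5.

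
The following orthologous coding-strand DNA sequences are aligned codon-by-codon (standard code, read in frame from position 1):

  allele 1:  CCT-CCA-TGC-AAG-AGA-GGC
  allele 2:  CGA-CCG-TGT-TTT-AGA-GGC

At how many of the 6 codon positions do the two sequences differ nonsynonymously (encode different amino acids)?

Codon 1: CCT Pro / CGA Arg — nonsynonymous.
Codon 2: CCA Pro / CCG Pro — synonymous.
Codon 3: TGC Cys / TGT Cys — synonymous.
Codon 4: AAG Lys / TTT Phe — nonsynonymous.
Codon 5: AGA Arg / AGA Arg — identical.
Codon 6: GGC Gly / GGC Gly — identical.
Nonsynonymous differences: 2.

2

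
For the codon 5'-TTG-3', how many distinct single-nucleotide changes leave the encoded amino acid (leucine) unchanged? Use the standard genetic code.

Position 1: CTG → 1 synonymous.
Position 2: none → 0 synonymous.
Position 3: TTA → 1 synonymous.
Total: 1 + 0 + 1 = 2.

2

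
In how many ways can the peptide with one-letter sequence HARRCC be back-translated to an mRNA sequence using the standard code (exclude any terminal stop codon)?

His: 2 codons.
Ala: 4 codons.
Arg: 6 codons.
Arg: 6 codons.
Cys: 2 codons.
Cys: 2 codons.
2 × 4 × 6 × 6 × 2 × 2 = 1152.

1152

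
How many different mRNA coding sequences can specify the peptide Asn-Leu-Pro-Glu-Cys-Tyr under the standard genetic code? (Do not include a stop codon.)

384

Asn: 2 codons.
Leu: 6 codons.
Pro: 4 codons.
Glu: 2 codons.
Cys: 2 codons.
Tyr: 2 codons.
2 × 6 × 4 × 2 × 2 × 2 = 384.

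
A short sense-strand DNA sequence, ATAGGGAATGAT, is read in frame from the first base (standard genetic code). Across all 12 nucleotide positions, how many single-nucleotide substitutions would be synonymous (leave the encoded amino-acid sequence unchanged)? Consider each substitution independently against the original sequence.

Codon 1 (ATA, Ile): 2 synonymous substitutions.
Codon 2 (GGG, Gly): 3 synonymous substitutions.
Codon 3 (AAT, Asn): 1 synonymous substitution.
Codon 4 (GAT, Asp): 1 synonymous substitution.
Total: 2 + 3 + 1 + 1 = 7.

7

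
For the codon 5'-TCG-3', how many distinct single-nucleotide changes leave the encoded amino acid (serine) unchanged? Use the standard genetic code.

3

Position 1: none → 0 synonymous.
Position 2: none → 0 synonymous.
Position 3: TCT, TCC, TCA → 3 synonymous.
Total: 0 + 0 + 3 = 3.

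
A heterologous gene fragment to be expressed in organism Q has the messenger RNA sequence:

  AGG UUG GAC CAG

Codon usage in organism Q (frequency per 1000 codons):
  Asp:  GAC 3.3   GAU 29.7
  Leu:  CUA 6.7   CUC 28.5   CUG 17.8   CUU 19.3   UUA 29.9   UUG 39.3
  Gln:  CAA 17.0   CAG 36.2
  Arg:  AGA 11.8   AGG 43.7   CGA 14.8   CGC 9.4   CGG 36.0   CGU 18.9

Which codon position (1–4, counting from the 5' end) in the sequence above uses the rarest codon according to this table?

Codon 1 AGG (Arg): 43.7 per 1000.
Codon 2 UUG (Leu): 39.3 per 1000.
Codon 3 GAC (Asp): 3.3 per 1000.
Codon 4 CAG (Gln): 36.2 per 1000.
Lowest frequency is 3.3 at codon 3.

3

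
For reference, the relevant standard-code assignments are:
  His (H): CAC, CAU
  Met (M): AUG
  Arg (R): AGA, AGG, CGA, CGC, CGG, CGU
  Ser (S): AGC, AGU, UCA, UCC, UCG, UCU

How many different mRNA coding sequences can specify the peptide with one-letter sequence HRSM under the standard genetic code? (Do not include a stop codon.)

His: 2 codons.
Arg: 6 codons.
Ser: 6 codons.
Met: 1 codon.
2 × 6 × 6 × 1 = 72.

72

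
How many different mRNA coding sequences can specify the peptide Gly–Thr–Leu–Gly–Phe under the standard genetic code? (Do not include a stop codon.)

Gly: 4 codons.
Thr: 4 codons.
Leu: 6 codons.
Gly: 4 codons.
Phe: 2 codons.
4 × 4 × 6 × 4 × 2 = 768.

768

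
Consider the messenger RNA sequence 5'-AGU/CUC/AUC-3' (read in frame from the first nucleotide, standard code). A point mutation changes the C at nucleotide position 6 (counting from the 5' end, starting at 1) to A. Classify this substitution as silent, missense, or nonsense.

silent

Position 6 falls in codon 2: CUC → Leu.
After the substitution the codon is CUA → Leu.
Both encode Leu, so the change is synonymous.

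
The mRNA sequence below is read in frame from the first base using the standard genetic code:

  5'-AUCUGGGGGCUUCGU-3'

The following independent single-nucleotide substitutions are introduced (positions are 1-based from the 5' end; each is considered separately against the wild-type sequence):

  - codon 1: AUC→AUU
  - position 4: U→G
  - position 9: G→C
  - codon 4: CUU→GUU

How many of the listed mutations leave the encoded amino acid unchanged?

Codon 1: AUC (Ile) → AUU (Ile) — synonymous.
Codon 2: UGG (Trp) → GGG (Gly) — missense.
Codon 3: GGG (Gly) → GGC (Gly) — synonymous.
Codon 4: CUU (Leu) → GUU (Val) — missense.
Synonymous: 2 of 4.

2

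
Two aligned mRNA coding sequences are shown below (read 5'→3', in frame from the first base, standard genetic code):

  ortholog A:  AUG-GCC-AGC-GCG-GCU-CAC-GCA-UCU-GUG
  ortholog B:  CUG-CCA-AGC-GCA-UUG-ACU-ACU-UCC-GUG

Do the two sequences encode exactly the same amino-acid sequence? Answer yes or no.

Codon 1: AUG Met / CUG Leu — nonsynonymous.
Codon 2: GCC Ala / CCA Pro — nonsynonymous.
Codon 3: AGC Ser / AGC Ser — identical.
Codon 4: GCG Ala / GCA Ala — synonymous.
Codon 5: GCU Ala / UUG Leu — nonsynonymous.
Codon 6: CAC His / ACU Thr — nonsynonymous.
Codon 7: GCA Ala / ACU Thr — nonsynonymous.
Codon 8: UCU Ser / UCC Ser — synonymous.
Codon 9: GUG Val / GUG Val — identical.
Nonsynonymous differences: 5 → different protein.

no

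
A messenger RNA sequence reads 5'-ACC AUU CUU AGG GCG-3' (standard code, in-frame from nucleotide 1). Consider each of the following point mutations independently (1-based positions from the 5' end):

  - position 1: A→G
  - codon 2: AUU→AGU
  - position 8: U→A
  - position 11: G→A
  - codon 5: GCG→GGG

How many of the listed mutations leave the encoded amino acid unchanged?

0

Codon 1: ACC (Thr) → GCC (Ala) — missense.
Codon 2: AUU (Ile) → AGU (Ser) — missense.
Codon 3: CUU (Leu) → CAU (His) — missense.
Codon 4: AGG (Arg) → AAG (Lys) — missense.
Codon 5: GCG (Ala) → GGG (Gly) — missense.
Synonymous: 0 of 5.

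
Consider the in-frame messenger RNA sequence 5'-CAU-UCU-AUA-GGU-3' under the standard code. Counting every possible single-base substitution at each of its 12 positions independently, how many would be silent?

Codon 1 (CAU, His): 1 synonymous substitution.
Codon 2 (UCU, Ser): 3 synonymous substitutions.
Codon 3 (AUA, Ile): 2 synonymous substitutions.
Codon 4 (GGU, Gly): 3 synonymous substitutions.
Total: 1 + 3 + 2 + 3 = 9.

9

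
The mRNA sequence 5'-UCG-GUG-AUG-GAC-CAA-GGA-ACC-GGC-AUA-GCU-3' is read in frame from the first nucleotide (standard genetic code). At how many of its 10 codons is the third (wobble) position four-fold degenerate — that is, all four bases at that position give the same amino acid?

6

Codon 1 UCG (Ser): third position 4-fold.
Codon 2 GUG (Val): third position 4-fold.
Codon 3 AUG (Met): third position 1-fold.
Codon 4 GAC (Asp): third position 2-fold.
Codon 5 CAA (Gln): third position 2-fold.
Codon 6 GGA (Gly): third position 4-fold.
Codon 7 ACC (Thr): third position 4-fold.
Codon 8 GGC (Gly): third position 4-fold.
Codon 9 AUA (Ile): third position 3-fold.
Codon 10 GCU (Ala): third position 4-fold.
Four-fold degenerate third positions: 6.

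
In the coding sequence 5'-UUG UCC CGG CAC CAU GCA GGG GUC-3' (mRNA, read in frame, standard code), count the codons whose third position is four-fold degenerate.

Codon 1 UUG (Leu): third position 2-fold.
Codon 2 UCC (Ser): third position 4-fold.
Codon 3 CGG (Arg): third position 4-fold.
Codon 4 CAC (His): third position 2-fold.
Codon 5 CAU (His): third position 2-fold.
Codon 6 GCA (Ala): third position 4-fold.
Codon 7 GGG (Gly): third position 4-fold.
Codon 8 GUC (Val): third position 4-fold.
Four-fold degenerate third positions: 5.

5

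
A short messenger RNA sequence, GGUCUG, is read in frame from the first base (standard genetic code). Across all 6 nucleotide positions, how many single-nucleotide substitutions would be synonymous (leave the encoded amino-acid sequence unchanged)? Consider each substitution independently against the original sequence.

Codon 1 (GGU, Gly): 3 synonymous substitutions.
Codon 2 (CUG, Leu): 4 synonymous substitutions.
Total: 3 + 4 = 7.

7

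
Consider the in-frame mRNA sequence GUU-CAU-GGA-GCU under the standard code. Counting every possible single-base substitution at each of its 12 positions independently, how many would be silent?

10

Codon 1 (GUU, Val): 3 synonymous substitutions.
Codon 2 (CAU, His): 1 synonymous substitution.
Codon 3 (GGA, Gly): 3 synonymous substitutions.
Codon 4 (GCU, Ala): 3 synonymous substitutions.
Total: 3 + 1 + 3 + 3 = 10.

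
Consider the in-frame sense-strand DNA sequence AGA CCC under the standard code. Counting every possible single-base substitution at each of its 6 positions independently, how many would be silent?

Codon 1 (AGA, Arg): 2 synonymous substitutions.
Codon 2 (CCC, Pro): 3 synonymous substitutions.
Total: 2 + 3 = 5.

5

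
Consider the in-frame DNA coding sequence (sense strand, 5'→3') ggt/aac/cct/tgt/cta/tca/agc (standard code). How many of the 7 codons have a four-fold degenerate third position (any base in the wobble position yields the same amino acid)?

4

Codon 1 GGT (Gly): third position 4-fold.
Codon 2 AAC (Asn): third position 2-fold.
Codon 3 CCT (Pro): third position 4-fold.
Codon 4 TGT (Cys): third position 2-fold.
Codon 5 CTA (Leu): third position 4-fold.
Codon 6 TCA (Ser): third position 4-fold.
Codon 7 AGC (Ser): third position 2-fold.
Four-fold degenerate third positions: 4.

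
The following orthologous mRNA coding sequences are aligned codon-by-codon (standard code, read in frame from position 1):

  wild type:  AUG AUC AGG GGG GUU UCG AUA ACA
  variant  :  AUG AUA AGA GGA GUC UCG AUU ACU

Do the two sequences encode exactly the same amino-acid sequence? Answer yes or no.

yes

Codon 1: AUG Met / AUG Met — identical.
Codon 2: AUC Ile / AUA Ile — synonymous.
Codon 3: AGG Arg / AGA Arg — synonymous.
Codon 4: GGG Gly / GGA Gly — synonymous.
Codon 5: GUU Val / GUC Val — synonymous.
Codon 6: UCG Ser / UCG Ser — identical.
Codon 7: AUA Ile / AUU Ile — synonymous.
Codon 8: ACA Thr / ACU Thr — synonymous.
Nonsynonymous differences: 0 → same protein.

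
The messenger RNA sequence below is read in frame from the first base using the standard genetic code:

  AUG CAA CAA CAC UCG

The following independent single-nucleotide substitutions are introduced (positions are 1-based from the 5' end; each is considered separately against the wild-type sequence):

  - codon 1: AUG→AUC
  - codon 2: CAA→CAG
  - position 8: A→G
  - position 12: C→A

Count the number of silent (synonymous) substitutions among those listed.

Codon 1: AUG (Met) → AUC (Ile) — missense.
Codon 2: CAA (Gln) → CAG (Gln) — synonymous.
Codon 3: CAA (Gln) → CGA (Arg) — missense.
Codon 4: CAC (His) → CAA (Gln) — missense.
Synonymous: 1 of 4.

1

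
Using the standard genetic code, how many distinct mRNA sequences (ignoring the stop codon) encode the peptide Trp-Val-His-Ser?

Trp: 1 codon.
Val: 4 codons.
His: 2 codons.
Ser: 6 codons.
1 × 4 × 2 × 6 = 48.

48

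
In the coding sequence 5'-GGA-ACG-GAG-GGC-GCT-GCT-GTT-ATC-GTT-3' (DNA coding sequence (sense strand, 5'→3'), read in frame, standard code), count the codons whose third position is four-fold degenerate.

Codon 1 GGA (Gly): third position 4-fold.
Codon 2 ACG (Thr): third position 4-fold.
Codon 3 GAG (Glu): third position 2-fold.
Codon 4 GGC (Gly): third position 4-fold.
Codon 5 GCT (Ala): third position 4-fold.
Codon 6 GCT (Ala): third position 4-fold.
Codon 7 GTT (Val): third position 4-fold.
Codon 8 ATC (Ile): third position 3-fold.
Codon 9 GTT (Val): third position 4-fold.
Four-fold degenerate third positions: 7.

7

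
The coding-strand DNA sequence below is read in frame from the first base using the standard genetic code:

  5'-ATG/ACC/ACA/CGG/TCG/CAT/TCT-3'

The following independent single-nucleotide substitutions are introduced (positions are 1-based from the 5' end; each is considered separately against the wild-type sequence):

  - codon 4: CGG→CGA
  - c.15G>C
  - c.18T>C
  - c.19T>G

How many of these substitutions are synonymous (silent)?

3

Codon 4: CGG (Arg) → CGA (Arg) — synonymous.
Codon 5: TCG (Ser) → TCC (Ser) — synonymous.
Codon 6: CAT (His) → CAC (His) — synonymous.
Codon 7: TCT (Ser) → GCT (Ala) — missense.
Synonymous: 3 of 4.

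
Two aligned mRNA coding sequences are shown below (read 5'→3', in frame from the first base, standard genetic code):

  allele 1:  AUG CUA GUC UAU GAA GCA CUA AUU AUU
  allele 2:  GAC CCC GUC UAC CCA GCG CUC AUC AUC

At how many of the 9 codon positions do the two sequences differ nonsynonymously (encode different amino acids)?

3

Codon 1: AUG Met / GAC Asp — nonsynonymous.
Codon 2: CUA Leu / CCC Pro — nonsynonymous.
Codon 3: GUC Val / GUC Val — identical.
Codon 4: UAU Tyr / UAC Tyr — synonymous.
Codon 5: GAA Glu / CCA Pro — nonsynonymous.
Codon 6: GCA Ala / GCG Ala — synonymous.
Codon 7: CUA Leu / CUC Leu — synonymous.
Codon 8: AUU Ile / AUC Ile — synonymous.
Codon 9: AUU Ile / AUC Ile — synonymous.
Nonsynonymous differences: 3.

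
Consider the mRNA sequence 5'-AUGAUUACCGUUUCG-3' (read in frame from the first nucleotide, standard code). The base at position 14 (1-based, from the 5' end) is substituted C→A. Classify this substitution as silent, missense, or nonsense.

Position 14 falls in codon 5: UCG → Ser.
After the substitution the codon is UAG → Stop.
The new codon is a stop codon, so this is a nonsense mutation.

nonsense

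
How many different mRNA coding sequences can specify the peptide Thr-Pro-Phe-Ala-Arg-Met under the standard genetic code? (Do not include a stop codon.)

768

Thr: 4 codons.
Pro: 4 codons.
Phe: 2 codons.
Ala: 4 codons.
Arg: 6 codons.
Met: 1 codon.
4 × 4 × 2 × 4 × 6 × 1 = 768.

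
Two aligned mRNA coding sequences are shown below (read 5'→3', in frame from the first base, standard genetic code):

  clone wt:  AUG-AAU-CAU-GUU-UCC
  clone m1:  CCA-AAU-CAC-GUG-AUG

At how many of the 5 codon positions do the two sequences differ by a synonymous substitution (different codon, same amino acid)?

Codon 1: AUG Met / CCA Pro — nonsynonymous.
Codon 2: AAU Asn / AAU Asn — identical.
Codon 3: CAU His / CAC His — synonymous.
Codon 4: GUU Val / GUG Val — synonymous.
Codon 5: UCC Ser / AUG Met — nonsynonymous.
Synonymous differences: 2.

2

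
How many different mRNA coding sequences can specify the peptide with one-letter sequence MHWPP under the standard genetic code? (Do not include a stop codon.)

Met: 1 codon.
His: 2 codons.
Trp: 1 codon.
Pro: 4 codons.
Pro: 4 codons.
1 × 2 × 1 × 4 × 4 = 32.

32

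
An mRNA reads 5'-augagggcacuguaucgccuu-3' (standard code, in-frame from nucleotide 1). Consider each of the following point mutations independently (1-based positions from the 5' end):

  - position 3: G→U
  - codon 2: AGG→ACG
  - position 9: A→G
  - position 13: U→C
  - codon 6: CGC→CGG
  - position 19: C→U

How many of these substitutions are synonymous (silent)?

Codon 1: AUG (Met) → AUU (Ile) — missense.
Codon 2: AGG (Arg) → ACG (Thr) — missense.
Codon 3: GCA (Ala) → GCG (Ala) — synonymous.
Codon 5: UAU (Tyr) → CAU (His) — missense.
Codon 6: CGC (Arg) → CGG (Arg) — synonymous.
Codon 7: CUU (Leu) → UUU (Phe) — missense.
Synonymous: 2 of 6.

2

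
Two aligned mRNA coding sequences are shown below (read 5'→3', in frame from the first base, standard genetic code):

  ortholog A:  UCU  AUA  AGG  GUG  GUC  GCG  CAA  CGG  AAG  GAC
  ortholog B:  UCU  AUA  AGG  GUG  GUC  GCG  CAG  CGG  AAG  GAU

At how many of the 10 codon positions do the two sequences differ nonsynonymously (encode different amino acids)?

0

Codon 1: UCU Ser / UCU Ser — identical.
Codon 2: AUA Ile / AUA Ile — identical.
Codon 3: AGG Arg / AGG Arg — identical.
Codon 4: GUG Val / GUG Val — identical.
Codon 5: GUC Val / GUC Val — identical.
Codon 6: GCG Ala / GCG Ala — identical.
Codon 7: CAA Gln / CAG Gln — synonymous.
Codon 8: CGG Arg / CGG Arg — identical.
Codon 9: AAG Lys / AAG Lys — identical.
Codon 10: GAC Asp / GAU Asp — synonymous.
Nonsynonymous differences: 0.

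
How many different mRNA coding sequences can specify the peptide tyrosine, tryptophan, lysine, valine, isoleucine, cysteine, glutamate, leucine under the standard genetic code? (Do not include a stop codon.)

Tyr: 2 codons.
Trp: 1 codon.
Lys: 2 codons.
Val: 4 codons.
Ile: 3 codons.
Cys: 2 codons.
Glu: 2 codons.
Leu: 6 codons.
2 × 1 × 2 × 4 × 3 × 2 × 2 × 6 = 1152.

1152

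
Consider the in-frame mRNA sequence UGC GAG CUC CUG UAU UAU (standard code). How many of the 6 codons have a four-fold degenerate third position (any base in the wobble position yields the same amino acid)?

2

Codon 1 UGC (Cys): third position 2-fold.
Codon 2 GAG (Glu): third position 2-fold.
Codon 3 CUC (Leu): third position 4-fold.
Codon 4 CUG (Leu): third position 4-fold.
Codon 5 UAU (Tyr): third position 2-fold.
Codon 6 UAU (Tyr): third position 2-fold.
Four-fold degenerate third positions: 2.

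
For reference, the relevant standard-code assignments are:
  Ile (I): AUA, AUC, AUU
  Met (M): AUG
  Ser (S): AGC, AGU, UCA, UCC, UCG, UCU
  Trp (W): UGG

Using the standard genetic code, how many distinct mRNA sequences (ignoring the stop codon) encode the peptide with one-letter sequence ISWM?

Ile: 3 codons.
Ser: 6 codons.
Trp: 1 codon.
Met: 1 codon.
3 × 6 × 1 × 1 = 18.

18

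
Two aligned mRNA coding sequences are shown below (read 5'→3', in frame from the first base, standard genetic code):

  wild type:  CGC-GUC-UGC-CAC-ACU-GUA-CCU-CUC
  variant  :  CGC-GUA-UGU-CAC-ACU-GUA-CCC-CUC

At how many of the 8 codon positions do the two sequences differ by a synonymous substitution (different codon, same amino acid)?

Codon 1: CGC Arg / CGC Arg — identical.
Codon 2: GUC Val / GUA Val — synonymous.
Codon 3: UGC Cys / UGU Cys — synonymous.
Codon 4: CAC His / CAC His — identical.
Codon 5: ACU Thr / ACU Thr — identical.
Codon 6: GUA Val / GUA Val — identical.
Codon 7: CCU Pro / CCC Pro — synonymous.
Codon 8: CUC Leu / CUC Leu — identical.
Synonymous differences: 3.

3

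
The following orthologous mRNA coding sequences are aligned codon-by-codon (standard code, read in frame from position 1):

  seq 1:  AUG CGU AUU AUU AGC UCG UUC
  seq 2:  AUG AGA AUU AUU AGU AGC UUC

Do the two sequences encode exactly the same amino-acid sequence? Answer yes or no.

Codon 1: AUG Met / AUG Met — identical.
Codon 2: CGU Arg / AGA Arg — synonymous.
Codon 3: AUU Ile / AUU Ile — identical.
Codon 4: AUU Ile / AUU Ile — identical.
Codon 5: AGC Ser / AGU Ser — synonymous.
Codon 6: UCG Ser / AGC Ser — synonymous.
Codon 7: UUC Phe / UUC Phe — identical.
Nonsynonymous differences: 0 → same protein.

yes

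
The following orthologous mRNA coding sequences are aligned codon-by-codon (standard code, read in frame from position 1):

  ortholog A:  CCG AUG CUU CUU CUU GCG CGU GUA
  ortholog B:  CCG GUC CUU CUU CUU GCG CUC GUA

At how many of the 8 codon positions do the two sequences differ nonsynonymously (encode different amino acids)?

Codon 1: CCG Pro / CCG Pro — identical.
Codon 2: AUG Met / GUC Val — nonsynonymous.
Codon 3: CUU Leu / CUU Leu — identical.
Codon 4: CUU Leu / CUU Leu — identical.
Codon 5: CUU Leu / CUU Leu — identical.
Codon 6: GCG Ala / GCG Ala — identical.
Codon 7: CGU Arg / CUC Leu — nonsynonymous.
Codon 8: GUA Val / GUA Val — identical.
Nonsynonymous differences: 2.

2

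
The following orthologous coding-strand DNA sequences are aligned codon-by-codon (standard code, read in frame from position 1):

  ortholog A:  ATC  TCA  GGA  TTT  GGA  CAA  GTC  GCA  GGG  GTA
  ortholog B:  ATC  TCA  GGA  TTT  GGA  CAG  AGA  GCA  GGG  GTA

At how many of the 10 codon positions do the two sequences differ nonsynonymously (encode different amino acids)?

1

Codon 1: ATC Ile / ATC Ile — identical.
Codon 2: TCA Ser / TCA Ser — identical.
Codon 3: GGA Gly / GGA Gly — identical.
Codon 4: TTT Phe / TTT Phe — identical.
Codon 5: GGA Gly / GGA Gly — identical.
Codon 6: CAA Gln / CAG Gln — synonymous.
Codon 7: GTC Val / AGA Arg — nonsynonymous.
Codon 8: GCA Ala / GCA Ala — identical.
Codon 9: GGG Gly / GGG Gly — identical.
Codon 10: GTA Val / GTA Val — identical.
Nonsynonymous differences: 1.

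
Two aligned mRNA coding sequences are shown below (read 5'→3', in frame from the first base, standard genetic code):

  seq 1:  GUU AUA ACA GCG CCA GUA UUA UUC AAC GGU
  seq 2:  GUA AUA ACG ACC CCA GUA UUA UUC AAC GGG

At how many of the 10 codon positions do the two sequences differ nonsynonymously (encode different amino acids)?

1

Codon 1: GUU Val / GUA Val — synonymous.
Codon 2: AUA Ile / AUA Ile — identical.
Codon 3: ACA Thr / ACG Thr — synonymous.
Codon 4: GCG Ala / ACC Thr — nonsynonymous.
Codon 5: CCA Pro / CCA Pro — identical.
Codon 6: GUA Val / GUA Val — identical.
Codon 7: UUA Leu / UUA Leu — identical.
Codon 8: UUC Phe / UUC Phe — identical.
Codon 9: AAC Asn / AAC Asn — identical.
Codon 10: GGU Gly / GGG Gly — synonymous.
Nonsynonymous differences: 1.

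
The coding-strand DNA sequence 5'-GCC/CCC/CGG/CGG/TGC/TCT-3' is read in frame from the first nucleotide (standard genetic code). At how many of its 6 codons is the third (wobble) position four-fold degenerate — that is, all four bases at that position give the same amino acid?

Codon 1 GCC (Ala): third position 4-fold.
Codon 2 CCC (Pro): third position 4-fold.
Codon 3 CGG (Arg): third position 4-fold.
Codon 4 CGG (Arg): third position 4-fold.
Codon 5 TGC (Cys): third position 2-fold.
Codon 6 TCT (Ser): third position 4-fold.
Four-fold degenerate third positions: 5.

5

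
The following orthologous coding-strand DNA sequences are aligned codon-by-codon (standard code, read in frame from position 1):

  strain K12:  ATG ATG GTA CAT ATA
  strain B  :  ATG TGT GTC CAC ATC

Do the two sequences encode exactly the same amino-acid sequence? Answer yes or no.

no

Codon 1: ATG Met / ATG Met — identical.
Codon 2: ATG Met / TGT Cys — nonsynonymous.
Codon 3: GTA Val / GTC Val — synonymous.
Codon 4: CAT His / CAC His — synonymous.
Codon 5: ATA Ile / ATC Ile — synonymous.
Nonsynonymous differences: 1 → different protein.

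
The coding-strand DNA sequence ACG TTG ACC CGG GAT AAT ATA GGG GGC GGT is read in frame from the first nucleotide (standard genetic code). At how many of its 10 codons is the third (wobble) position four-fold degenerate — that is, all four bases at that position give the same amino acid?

Codon 1 ACG (Thr): third position 4-fold.
Codon 2 TTG (Leu): third position 2-fold.
Codon 3 ACC (Thr): third position 4-fold.
Codon 4 CGG (Arg): third position 4-fold.
Codon 5 GAT (Asp): third position 2-fold.
Codon 6 AAT (Asn): third position 2-fold.
Codon 7 ATA (Ile): third position 3-fold.
Codon 8 GGG (Gly): third position 4-fold.
Codon 9 GGC (Gly): third position 4-fold.
Codon 10 GGT (Gly): third position 4-fold.
Four-fold degenerate third positions: 6.

6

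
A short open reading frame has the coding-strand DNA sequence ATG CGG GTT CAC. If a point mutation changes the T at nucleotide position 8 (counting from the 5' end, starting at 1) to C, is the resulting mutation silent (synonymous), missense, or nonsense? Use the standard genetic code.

Position 8 falls in codon 3: GTT → Val.
After the substitution the codon is GCT → Ala.
Val ≠ Ala, so this is a missense mutation.

missense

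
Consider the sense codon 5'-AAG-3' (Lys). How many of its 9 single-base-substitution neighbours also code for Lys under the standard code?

1

Position 1: none → 0 synonymous.
Position 2: none → 0 synonymous.
Position 3: AAA → 1 synonymous.
Total: 0 + 0 + 1 = 1.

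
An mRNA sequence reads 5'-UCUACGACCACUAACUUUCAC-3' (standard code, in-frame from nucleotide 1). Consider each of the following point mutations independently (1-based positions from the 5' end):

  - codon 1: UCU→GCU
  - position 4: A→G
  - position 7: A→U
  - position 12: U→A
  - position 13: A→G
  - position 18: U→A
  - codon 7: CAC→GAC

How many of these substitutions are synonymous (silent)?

1

Codon 1: UCU (Ser) → GCU (Ala) — missense.
Codon 2: ACG (Thr) → GCG (Ala) — missense.
Codon 3: ACC (Thr) → UCC (Ser) — missense.
Codon 4: ACU (Thr) → ACA (Thr) — synonymous.
Codon 5: AAC (Asn) → GAC (Asp) — missense.
Codon 6: UUU (Phe) → UUA (Leu) — missense.
Codon 7: CAC (His) → GAC (Asp) — missense.
Synonymous: 1 of 7.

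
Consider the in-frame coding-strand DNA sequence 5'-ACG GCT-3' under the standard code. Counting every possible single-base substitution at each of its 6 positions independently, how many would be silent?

6

Codon 1 (ACG, Thr): 3 synonymous substitutions.
Codon 2 (GCT, Ala): 3 synonymous substitutions.
Total: 3 + 3 = 6.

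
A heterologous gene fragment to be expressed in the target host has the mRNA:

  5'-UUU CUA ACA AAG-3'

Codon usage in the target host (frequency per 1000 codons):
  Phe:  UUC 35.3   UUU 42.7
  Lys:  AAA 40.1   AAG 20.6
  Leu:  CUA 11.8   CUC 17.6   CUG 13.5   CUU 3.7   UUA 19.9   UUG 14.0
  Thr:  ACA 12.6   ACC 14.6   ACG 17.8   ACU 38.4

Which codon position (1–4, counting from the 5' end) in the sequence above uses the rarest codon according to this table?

2

Codon 1 UUU (Phe): 42.7 per 1000.
Codon 2 CUA (Leu): 11.8 per 1000.
Codon 3 ACA (Thr): 12.6 per 1000.
Codon 4 AAG (Lys): 20.6 per 1000.
Lowest frequency is 11.8 at codon 2.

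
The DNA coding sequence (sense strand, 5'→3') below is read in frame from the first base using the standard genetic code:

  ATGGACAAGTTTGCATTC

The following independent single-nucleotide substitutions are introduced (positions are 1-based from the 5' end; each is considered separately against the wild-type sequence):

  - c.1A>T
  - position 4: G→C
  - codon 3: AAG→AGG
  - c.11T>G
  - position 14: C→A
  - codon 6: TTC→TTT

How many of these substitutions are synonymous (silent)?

Codon 1: ATG (Met) → TTG (Leu) — missense.
Codon 2: GAC (Asp) → CAC (His) — missense.
Codon 3: AAG (Lys) → AGG (Arg) — missense.
Codon 4: TTT (Phe) → TGT (Cys) — missense.
Codon 5: GCA (Ala) → GAA (Glu) — missense.
Codon 6: TTC (Phe) → TTT (Phe) — synonymous.
Synonymous: 1 of 6.

1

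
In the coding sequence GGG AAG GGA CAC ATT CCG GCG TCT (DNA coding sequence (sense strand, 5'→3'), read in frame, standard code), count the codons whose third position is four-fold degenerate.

Codon 1 GGG (Gly): third position 4-fold.
Codon 2 AAG (Lys): third position 2-fold.
Codon 3 GGA (Gly): third position 4-fold.
Codon 4 CAC (His): third position 2-fold.
Codon 5 ATT (Ile): third position 3-fold.
Codon 6 CCG (Pro): third position 4-fold.
Codon 7 GCG (Ala): third position 4-fold.
Codon 8 TCT (Ser): third position 4-fold.
Four-fold degenerate third positions: 5.

5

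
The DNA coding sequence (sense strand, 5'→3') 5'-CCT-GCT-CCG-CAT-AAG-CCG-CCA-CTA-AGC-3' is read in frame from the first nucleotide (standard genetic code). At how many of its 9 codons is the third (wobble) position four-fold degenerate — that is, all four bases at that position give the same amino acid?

6

Codon 1 CCT (Pro): third position 4-fold.
Codon 2 GCT (Ala): third position 4-fold.
Codon 3 CCG (Pro): third position 4-fold.
Codon 4 CAT (His): third position 2-fold.
Codon 5 AAG (Lys): third position 2-fold.
Codon 6 CCG (Pro): third position 4-fold.
Codon 7 CCA (Pro): third position 4-fold.
Codon 8 CTA (Leu): third position 4-fold.
Codon 9 AGC (Ser): third position 2-fold.
Four-fold degenerate third positions: 6.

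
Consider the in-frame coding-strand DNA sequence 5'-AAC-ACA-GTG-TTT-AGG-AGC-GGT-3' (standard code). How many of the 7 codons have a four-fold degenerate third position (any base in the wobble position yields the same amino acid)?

Codon 1 AAC (Asn): third position 2-fold.
Codon 2 ACA (Thr): third position 4-fold.
Codon 3 GTG (Val): third position 4-fold.
Codon 4 TTT (Phe): third position 2-fold.
Codon 5 AGG (Arg): third position 2-fold.
Codon 6 AGC (Ser): third position 2-fold.
Codon 7 GGT (Gly): third position 4-fold.
Four-fold degenerate third positions: 3.

3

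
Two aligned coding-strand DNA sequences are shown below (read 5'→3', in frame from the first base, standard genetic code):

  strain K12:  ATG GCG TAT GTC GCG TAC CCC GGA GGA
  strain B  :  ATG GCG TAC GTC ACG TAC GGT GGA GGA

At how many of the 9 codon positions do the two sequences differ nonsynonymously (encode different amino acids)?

Codon 1: ATG Met / ATG Met — identical.
Codon 2: GCG Ala / GCG Ala — identical.
Codon 3: TAT Tyr / TAC Tyr — synonymous.
Codon 4: GTC Val / GTC Val — identical.
Codon 5: GCG Ala / ACG Thr — nonsynonymous.
Codon 6: TAC Tyr / TAC Tyr — identical.
Codon 7: CCC Pro / GGT Gly — nonsynonymous.
Codon 8: GGA Gly / GGA Gly — identical.
Codon 9: GGA Gly / GGA Gly — identical.
Nonsynonymous differences: 2.

2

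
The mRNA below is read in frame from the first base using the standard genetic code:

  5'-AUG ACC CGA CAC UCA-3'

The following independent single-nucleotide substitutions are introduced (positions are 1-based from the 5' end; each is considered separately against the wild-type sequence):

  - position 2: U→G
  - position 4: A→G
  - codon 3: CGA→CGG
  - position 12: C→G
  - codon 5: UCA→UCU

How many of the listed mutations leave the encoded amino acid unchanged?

Codon 1: AUG (Met) → AGG (Arg) — missense.
Codon 2: ACC (Thr) → GCC (Ala) — missense.
Codon 3: CGA (Arg) → CGG (Arg) — synonymous.
Codon 4: CAC (His) → CAG (Gln) — missense.
Codon 5: UCA (Ser) → UCU (Ser) — synonymous.
Synonymous: 2 of 5.

2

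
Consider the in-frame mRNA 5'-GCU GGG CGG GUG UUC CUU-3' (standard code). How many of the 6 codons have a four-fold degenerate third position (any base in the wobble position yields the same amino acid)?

Codon 1 GCU (Ala): third position 4-fold.
Codon 2 GGG (Gly): third position 4-fold.
Codon 3 CGG (Arg): third position 4-fold.
Codon 4 GUG (Val): third position 4-fold.
Codon 5 UUC (Phe): third position 2-fold.
Codon 6 CUU (Leu): third position 4-fold.
Four-fold degenerate third positions: 5.

5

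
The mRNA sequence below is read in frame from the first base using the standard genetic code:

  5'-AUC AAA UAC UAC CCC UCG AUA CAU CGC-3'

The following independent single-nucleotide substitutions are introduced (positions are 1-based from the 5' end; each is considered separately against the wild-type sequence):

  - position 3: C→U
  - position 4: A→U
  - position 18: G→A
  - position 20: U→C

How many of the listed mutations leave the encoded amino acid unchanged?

2

Codon 1: AUC (Ile) → AUU (Ile) — synonymous.
Codon 2: AAA (Lys) → UAA (Stop) — nonsense.
Codon 6: UCG (Ser) → UCA (Ser) — synonymous.
Codon 7: AUA (Ile) → ACA (Thr) — missense.
Synonymous: 2 of 4.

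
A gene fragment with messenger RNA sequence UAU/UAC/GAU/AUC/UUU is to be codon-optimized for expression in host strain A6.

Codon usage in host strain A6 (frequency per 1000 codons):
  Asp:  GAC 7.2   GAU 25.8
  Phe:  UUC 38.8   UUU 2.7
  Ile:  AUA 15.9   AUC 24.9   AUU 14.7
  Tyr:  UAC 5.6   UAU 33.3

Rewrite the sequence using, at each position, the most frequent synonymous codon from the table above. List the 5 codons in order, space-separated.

UAU UAU GAU AUC UUC

Codon 1 (Tyr): best is UAU at 33.3.
Codon 2 (Tyr): best is UAU at 33.3.
Codon 3 (Asp): best is GAU at 25.8.
Codon 4 (Ile): best is AUC at 24.9.
Codon 5 (Phe): best is UUC at 38.8.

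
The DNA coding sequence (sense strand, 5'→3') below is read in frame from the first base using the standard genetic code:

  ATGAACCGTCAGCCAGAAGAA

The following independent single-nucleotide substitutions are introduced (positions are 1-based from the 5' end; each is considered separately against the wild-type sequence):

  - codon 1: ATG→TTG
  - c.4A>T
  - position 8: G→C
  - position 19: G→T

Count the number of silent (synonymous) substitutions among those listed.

0

Codon 1: ATG (Met) → TTG (Leu) — missense.
Codon 2: AAC (Asn) → TAC (Tyr) — missense.
Codon 3: CGT (Arg) → CCT (Pro) — missense.
Codon 7: GAA (Glu) → TAA (Stop) — nonsense.
Synonymous: 0 of 4.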